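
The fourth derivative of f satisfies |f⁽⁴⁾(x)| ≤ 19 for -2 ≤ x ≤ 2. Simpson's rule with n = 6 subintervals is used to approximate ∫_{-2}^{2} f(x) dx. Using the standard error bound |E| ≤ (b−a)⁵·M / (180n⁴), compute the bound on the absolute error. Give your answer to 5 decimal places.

|E| ≤ (4)⁵·19 / (180·6⁴) = 19456/233280 = 0.08340.

0.08340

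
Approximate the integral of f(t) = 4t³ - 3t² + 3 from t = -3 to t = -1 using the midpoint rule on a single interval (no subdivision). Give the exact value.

-82

M = (b−a)·f(-2) = 2·(-41) = -82.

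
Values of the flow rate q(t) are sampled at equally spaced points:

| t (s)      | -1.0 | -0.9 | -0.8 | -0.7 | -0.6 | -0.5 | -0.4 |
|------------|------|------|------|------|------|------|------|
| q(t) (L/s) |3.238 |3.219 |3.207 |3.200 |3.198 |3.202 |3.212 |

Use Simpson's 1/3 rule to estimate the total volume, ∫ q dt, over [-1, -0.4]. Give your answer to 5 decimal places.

1.92480

h = 0.1, n = 6.
(h/3)·[y₀ + 4y₁ + 2y₂ + 4y₃ + 2y₄ + 4y₅ + y₆] = 0.033333·(57.744) = 1.92480.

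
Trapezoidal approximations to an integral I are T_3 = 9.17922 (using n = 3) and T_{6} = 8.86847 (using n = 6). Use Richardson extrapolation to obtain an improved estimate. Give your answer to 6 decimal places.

8.764887

R = (4·T_{6} − T_3) / 3 = (4·8.86847 − 9.17922)/3 = (26.29466)/3 = 8.764887.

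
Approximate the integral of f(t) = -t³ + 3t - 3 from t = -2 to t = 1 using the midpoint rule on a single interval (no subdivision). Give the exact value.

-13.125

M = (b−a)·f(-0.5) = 3·(-4.375) = -13.125.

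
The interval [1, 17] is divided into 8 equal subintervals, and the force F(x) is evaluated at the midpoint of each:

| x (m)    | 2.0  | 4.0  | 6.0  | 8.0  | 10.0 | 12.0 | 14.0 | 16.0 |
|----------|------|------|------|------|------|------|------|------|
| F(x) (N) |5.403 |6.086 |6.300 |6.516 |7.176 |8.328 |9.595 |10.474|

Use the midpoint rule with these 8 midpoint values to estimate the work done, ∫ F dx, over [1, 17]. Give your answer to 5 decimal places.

h = 2, n = 8.
h·[y(m₁) + y(m₂) + y(m₃) + y(m₄) + y(m₅) + y(m₆) + y(m₇) + y(m₈)] = 2·(59.878) = 119.75600.

119.75600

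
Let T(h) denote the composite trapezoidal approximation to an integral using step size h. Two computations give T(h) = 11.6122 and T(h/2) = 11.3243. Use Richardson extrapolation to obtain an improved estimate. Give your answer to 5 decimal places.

11.22833

R = (4·T(h/2) − T(h)) / 3 = (4·11.3243 − 11.6122)/3 = (33.6850)/3 = 11.22833.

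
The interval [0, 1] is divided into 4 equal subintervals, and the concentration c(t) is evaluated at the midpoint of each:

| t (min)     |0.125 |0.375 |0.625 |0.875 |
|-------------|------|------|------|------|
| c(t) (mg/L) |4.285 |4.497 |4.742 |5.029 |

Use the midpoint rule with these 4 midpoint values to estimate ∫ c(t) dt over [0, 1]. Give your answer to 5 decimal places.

4.63825

h = 0.25, n = 4.
h·[y(m₁) + y(m₂) + y(m₃) + y(m₄)] = 0.25·(18.553) = 4.63825.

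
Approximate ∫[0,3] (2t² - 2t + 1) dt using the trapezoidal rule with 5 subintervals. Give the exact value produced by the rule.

h = (3 − 0)/5 = 0.6.
Nodes t₀,…,t₅ = 0, 0.6, 1.2, 1.8, 2.4, 3.
f(t) = 2t² - 2t + 1: f₀=1, f₁=0.52, f₂=1.48, f₃=3.88, f₄=7.72, f₅=13.
(h/2)·[f₀ + 2f₁ + 2f₂ + 2f₃ + 2f₄ + f₅] = 0.3·(41.2) = 12.36.

12.36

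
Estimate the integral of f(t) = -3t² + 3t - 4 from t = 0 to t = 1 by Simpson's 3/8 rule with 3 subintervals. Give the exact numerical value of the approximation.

-3.5

h = (1 − 0)/3 = 0.333333.
Nodes t₀,…,t₃ = 0, 0.333333, 0.666667, 1.
f(t) = -3t² + 3t - 4: f₀=-4, f₁=-3.333333, f₂=-3.333333, f₃=-4.
(3h/8)·[f₀ + 3f₁ + 3f₂ + f₃] = 0.125·(-28) = -3.5.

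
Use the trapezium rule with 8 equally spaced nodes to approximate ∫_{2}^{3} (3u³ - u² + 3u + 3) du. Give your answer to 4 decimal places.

52.9898

h = (3 − 2)/7 = 0.142857.
Nodes u₀,…,u₇ = 2, 2.142857, 2.285714, 2.428571, 2.571429, 2.714286, 2.857143, 3.
f(u) = 3u³ - u² + 3u + 3: f₀=29, f₁=34.355685, f₂=40.457726, f₃=47.358601, f₄=55.110787, f₅=63.766764, f₆=73.379009, f₇=84.
(h/2)·[f₀ + 2f₁ + 2f₂ + 2f₃ + 2f₄ + 2f₅ + 2f₆ + f₇] = 0.071429·(741.857143) = 52.9898.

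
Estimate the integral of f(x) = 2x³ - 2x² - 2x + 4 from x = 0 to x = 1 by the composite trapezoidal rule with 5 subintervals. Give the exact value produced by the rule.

2.84

h = (1 − 0)/5 = 0.2.
Nodes x₀,…,x₅ = 0, 0.2, 0.4, 0.6, 0.8, 1.
f(x) = 2x³ - 2x² - 2x + 4: f₀=4, f₁=3.536, f₂=3.008, f₃=2.512, f₄=2.144, f₅=2.
(h/2)·[f₀ + 2f₁ + 2f₂ + 2f₃ + 2f₄ + f₅] = 0.1·(28.4) = 2.84.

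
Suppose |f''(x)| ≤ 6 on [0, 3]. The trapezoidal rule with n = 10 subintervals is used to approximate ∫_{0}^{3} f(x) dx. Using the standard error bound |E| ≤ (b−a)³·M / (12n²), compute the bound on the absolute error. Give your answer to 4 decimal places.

0.1350

|E| ≤ (3)³·6 / (12·10²) = 162/1200 = 0.1350.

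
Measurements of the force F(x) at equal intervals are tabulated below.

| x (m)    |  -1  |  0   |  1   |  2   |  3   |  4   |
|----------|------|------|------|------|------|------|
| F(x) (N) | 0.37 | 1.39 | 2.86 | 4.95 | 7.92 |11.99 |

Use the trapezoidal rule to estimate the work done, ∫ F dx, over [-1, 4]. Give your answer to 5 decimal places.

h = 1, n = 5.
(h/2)·[y₀ + 2y₁ + 2y₂ + 2y₃ + 2y₄ + y₅] = 0.5·(46.60) = 23.30000.

23.30000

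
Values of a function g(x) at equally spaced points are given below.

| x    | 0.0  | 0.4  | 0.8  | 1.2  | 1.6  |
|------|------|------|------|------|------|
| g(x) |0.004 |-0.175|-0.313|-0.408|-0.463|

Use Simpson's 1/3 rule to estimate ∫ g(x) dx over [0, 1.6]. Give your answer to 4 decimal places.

h = 0.4, n = 4.
(h/3)·[y₀ + 4y₁ + 2y₂ + 4y₃ + y₄] = 0.133333·(-3.417) = -0.4556.

-0.4556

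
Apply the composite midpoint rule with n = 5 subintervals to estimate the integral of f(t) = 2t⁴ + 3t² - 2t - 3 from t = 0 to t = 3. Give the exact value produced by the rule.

h = (3 − 0)/5 = 0.6.
Midpoints m₁,…,m₅ = 0.3, 0.9, 1.5, 2.1, 2.7.
f(m₁)=-3.3138, f(m₂)=-1.0578, f(m₃)=10.875, f(m₄)=44.9262, f(m₅)=119.7582.
h·[f(m₁) + f(m₂) + f(m₃) + f(m₄) + f(m₅)] = 0.6·(171.1878) = 102.71268.

102.71268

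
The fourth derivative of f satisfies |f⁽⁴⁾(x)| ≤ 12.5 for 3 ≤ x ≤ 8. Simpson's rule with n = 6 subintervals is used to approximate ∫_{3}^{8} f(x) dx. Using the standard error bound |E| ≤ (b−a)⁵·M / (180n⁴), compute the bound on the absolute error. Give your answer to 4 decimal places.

0.1674

|E| ≤ (5)⁵·12.5 / (180·6⁴) = 39062.5/233280 = 0.1674.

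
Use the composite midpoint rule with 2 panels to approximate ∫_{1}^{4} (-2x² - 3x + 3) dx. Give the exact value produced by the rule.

-54.375

h = (4 − 1)/2 = 1.5.
Midpoints m₁,…,m₂ = 1.75, 3.25.
f(m₁)=-8.375, f(m₂)=-27.875.
h·[f(m₁) + f(m₂)] = 1.5·(-36.25) = -54.375.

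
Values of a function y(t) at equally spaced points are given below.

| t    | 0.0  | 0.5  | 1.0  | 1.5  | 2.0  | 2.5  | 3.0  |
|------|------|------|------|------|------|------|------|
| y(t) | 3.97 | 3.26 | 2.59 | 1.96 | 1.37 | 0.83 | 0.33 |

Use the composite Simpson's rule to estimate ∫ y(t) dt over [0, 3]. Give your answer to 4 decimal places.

6.0700

h = 0.5, n = 6.
(h/3)·[y₀ + 4y₁ + 2y₂ + 4y₃ + 2y₄ + 4y₅ + y₆] = 0.166667·(36.42) = 6.0700.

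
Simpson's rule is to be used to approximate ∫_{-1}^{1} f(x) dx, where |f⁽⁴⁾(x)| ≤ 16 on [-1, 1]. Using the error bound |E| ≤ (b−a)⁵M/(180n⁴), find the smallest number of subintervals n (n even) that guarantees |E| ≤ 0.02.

Need 512/(180n⁴) ≤ 0.02.
n⁴ ≥ 512/(180·0.02) = 142.222 ⇒ n ≥ 3.4534, so the smallest even n is 4. (n must be even for Simpson's rule.)

4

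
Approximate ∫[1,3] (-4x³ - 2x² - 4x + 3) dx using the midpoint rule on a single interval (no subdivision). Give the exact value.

-90

M = (b−a)·f(2) = 2·(-45) = -90.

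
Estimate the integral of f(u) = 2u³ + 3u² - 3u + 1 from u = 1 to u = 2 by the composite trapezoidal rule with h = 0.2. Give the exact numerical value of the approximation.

h = (2 − 1)/5 = 0.2.
Nodes u₀,…,u₅ = 1, 1.2, 1.4, 1.6, 1.8, 2.
f(u) = 2u³ + 3u² - 3u + 1: f₀=3, f₁=5.176, f₂=8.168, f₃=12.072, f₄=16.984, f₅=23.
(h/2)·[f₀ + 2f₁ + 2f₂ + 2f₃ + 2f₄ + f₅] = 0.1·(110.8) = 11.08.

11.08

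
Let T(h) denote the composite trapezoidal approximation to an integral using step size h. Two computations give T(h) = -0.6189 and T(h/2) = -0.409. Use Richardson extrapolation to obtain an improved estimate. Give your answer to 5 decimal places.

-0.33903

R = (4·T(h/2) − T(h)) / 3 = (4·(-0.409) − (-0.6189))/3 = (-1.0171)/3 = -0.33903.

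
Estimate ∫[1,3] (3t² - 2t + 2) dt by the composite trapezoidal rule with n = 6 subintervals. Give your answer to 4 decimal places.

22.1111

h = (3 − 1)/6 = 0.333333.
Nodes t₀,…,t₆ = 1, 1.333333, 1.666667, 2, 2.333333, 2.666667, 3.
f(t) = 3t² - 2t + 2: f₀=3, f₁=4.666667, f₂=7, f₃=10, f₄=13.666667, f₅=18, f₆=23.
(h/2)·[f₀ + 2f₁ + 2f₂ + 2f₃ + 2f₄ + 2f₅ + f₆] = 0.166667·(132.666667) = 22.1111.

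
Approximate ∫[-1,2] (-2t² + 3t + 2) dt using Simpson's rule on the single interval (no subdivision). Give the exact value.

4.5

S = (b−a)/6 · [f(-1) + 4f(0.5) + f(2)] = 0.5·[(-3) + 4·3 + 0] = 4.5.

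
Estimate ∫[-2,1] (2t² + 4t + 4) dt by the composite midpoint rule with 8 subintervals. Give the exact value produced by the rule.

11.9296875

h = (1 − (-2))/8 = 0.375.
Midpoints m₁,…,m₈ = -1.8125, -1.4375, -1.0625, -0.6875, -0.3125, 0.0625, 0.4375, 0.8125.
f(m₁)=3.3203125, f(m₂)=2.3828125, f(m₃)=2.0078125, f(m₄)=2.1953125, f(m₅)=2.9453125, f(m₆)=4.2578125, f(m₇)=6.1328125, f(m₈)=8.5703125.
h·[f(m₁) + f(m₂) + f(m₃) + f(m₄) + f(m₅) + f(m₆) + f(m₇) + f(m₈)] = 0.375·(31.8125) = 11.9296875.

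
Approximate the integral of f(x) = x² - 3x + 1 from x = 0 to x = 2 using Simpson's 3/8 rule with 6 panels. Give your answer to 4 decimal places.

h = (2 − 0)/6 = 0.333333.
Nodes x₀,…,x₆ = 0, 0.333333, 0.666667, 1, 1.333333, 1.666667, 2.
f(x) = x² - 3x + 1: f₀=1, f₁=0.111111, f₂=-0.555556, f₃=-1, f₄=-1.222222, f₅=-1.222222, f₆=-1.
(3h/8)·[f₀ + 3f₁ + 3f₂ + 2f₃ + 3f₄ + 3f₅ + f₆] = 0.125·(-10.666667) = -1.3333.

-1.3333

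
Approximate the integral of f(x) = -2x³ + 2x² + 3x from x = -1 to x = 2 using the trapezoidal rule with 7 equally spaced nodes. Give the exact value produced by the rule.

h = (2 − (-1))/6 = 0.5.
Nodes x₀,…,x₆ = -1, -0.5, 0, 0.5, 1, 1.5, 2.
f(x) = -2x³ + 2x² + 3x: f₀=1, f₁=-0.75, f₂=0, f₃=1.75, f₄=3, f₅=2.25, f₆=-2.
(h/2)·[f₀ + 2f₁ + 2f₂ + 2f₃ + 2f₄ + 2f₅ + f₆] = 0.25·(11.5) = 2.875.

2.875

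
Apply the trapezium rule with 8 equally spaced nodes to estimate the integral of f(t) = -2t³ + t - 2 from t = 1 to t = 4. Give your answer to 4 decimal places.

-127.3776

h = (4 − 1)/7 = 0.428571.
Nodes t₀,…,t₇ = 1, 1.428571, 1.857143, 2.285714, 2.714286, 3.142857, 3.571429, 4.
f(t) = -2t³ + t - 2: f₀=-3, f₁=-6.402332, f₂=-12.953353, f₃=-23.597668, f₄=-39.279883, f₅=-60.944606, f₆=-89.536443, f₇=-126.
(h/2)·[f₀ + 2f₁ + 2f₂ + 2f₃ + 2f₄ + 2f₅ + 2f₆ + f₇] = 0.214286·(-594.428571) = -127.3776.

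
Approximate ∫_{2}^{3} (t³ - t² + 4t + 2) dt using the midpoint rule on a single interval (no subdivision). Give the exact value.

21.375

M = (b−a)·f(2.5) = 1·(21.375) = 21.375.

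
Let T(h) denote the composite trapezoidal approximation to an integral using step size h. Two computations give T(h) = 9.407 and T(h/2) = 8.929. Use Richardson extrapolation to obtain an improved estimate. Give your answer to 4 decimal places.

8.7697

R = (4·T(h/2) − T(h)) / 3 = (4·8.929 − 9.407)/3 = (26.309)/3 = 8.7697.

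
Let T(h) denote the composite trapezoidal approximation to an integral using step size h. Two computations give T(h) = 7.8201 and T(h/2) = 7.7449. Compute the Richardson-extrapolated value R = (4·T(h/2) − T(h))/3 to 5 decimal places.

7.71983

R = (4·T(h/2) − T(h)) / 3 = (4·7.7449 − 7.8201)/3 = (23.1595)/3 = 7.71983.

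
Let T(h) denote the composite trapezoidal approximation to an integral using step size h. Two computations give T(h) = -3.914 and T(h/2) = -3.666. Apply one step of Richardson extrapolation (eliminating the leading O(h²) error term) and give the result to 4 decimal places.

-3.5833

R = (4·T(h/2) − T(h)) / 3 = (4·(-3.666) − (-3.914))/3 = (-10.750)/3 = -3.5833.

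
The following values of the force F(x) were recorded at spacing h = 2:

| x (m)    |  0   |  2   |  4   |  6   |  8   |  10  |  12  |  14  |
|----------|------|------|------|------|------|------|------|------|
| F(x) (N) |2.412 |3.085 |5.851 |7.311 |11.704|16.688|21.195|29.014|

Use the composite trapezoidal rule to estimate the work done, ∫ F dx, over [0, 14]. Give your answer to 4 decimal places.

h = 2, n = 7.
(h/2)·[y₀ + 2y₁ + 2y₂ + 2y₃ + 2y₄ + 2y₅ + 2y₆ + y₇] = 1·(163.094) = 163.0940.

163.0940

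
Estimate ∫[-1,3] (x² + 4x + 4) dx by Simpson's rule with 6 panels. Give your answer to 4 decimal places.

h = (3 − (-1))/6 = 0.666667.
Nodes x₀,…,x₆ = -1, -0.333333, 0.333333, 1, 1.666667, 2.333333, 3.
f(x) = x² + 4x + 4: f₀=1, f₁=2.777778, f₂=5.444444, f₃=9, f₄=13.444444, f₅=18.777778, f₆=25.
(h/3)·[f₀ + 4f₁ + 2f₂ + 4f₃ + 2f₄ + 4f₅ + f₆] = 0.222222·(186) = 41.3333.

41.3333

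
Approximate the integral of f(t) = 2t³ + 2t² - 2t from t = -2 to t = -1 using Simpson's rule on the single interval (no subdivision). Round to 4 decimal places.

S = (b−a)/6 · [f(-2) + 4f(-1.5) + f(-1)] = 0.166667·[(-4) + 4·0.75 + 2] = 0.1667.

0.1667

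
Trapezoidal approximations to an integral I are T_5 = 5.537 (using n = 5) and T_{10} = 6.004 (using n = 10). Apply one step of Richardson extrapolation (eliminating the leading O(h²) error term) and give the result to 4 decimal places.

R = (4·T_{10} − T_5) / 3 = (4·6.004 − 5.537)/3 = (18.479)/3 = 6.1597.

6.1597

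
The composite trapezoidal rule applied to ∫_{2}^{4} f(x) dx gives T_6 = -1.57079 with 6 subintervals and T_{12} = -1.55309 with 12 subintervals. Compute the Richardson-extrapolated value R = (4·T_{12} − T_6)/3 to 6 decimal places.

R = (4·T_{12} − T_6) / 3 = (4·(-1.55309) − (-1.57079))/3 = (-4.64157)/3 = -1.547190.

-1.547190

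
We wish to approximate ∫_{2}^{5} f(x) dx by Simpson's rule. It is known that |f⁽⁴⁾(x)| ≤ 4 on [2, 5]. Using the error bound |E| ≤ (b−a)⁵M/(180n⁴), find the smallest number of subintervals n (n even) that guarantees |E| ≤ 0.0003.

Need 972/(180n⁴) ≤ 0.0003.
n⁴ ≥ 972/(180·0.0003) = 18000 ⇒ n ≥ 11.5829, so the smallest even n is 12. (n must be even for Simpson's rule.)

12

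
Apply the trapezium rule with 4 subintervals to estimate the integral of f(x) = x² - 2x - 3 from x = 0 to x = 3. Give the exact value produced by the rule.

h = (3 − 0)/4 = 0.75.
Nodes x₀,…,x₄ = 0, 0.75, 1.5, 2.25, 3.
f(x) = x² - 2x - 3: f₀=-3, f₁=-3.9375, f₂=-3.75, f₃=-2.4375, f₄=0.
(h/2)·[f₀ + 2f₁ + 2f₂ + 2f₃ + f₄] = 0.375·(-23.25) = -8.71875.

-8.71875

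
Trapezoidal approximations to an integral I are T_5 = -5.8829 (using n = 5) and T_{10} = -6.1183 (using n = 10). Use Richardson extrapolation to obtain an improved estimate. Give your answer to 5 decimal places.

R = (4·T_{10} − T_5) / 3 = (4·(-6.1183) − (-5.8829))/3 = (-18.5903)/3 = -6.19677.

-6.19677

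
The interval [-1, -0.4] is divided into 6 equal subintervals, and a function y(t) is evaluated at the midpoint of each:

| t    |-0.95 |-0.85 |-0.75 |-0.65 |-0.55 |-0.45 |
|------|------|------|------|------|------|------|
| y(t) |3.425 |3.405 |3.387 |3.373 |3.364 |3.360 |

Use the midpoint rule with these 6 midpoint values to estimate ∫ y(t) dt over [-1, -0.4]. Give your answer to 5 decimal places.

2.03140

h = 0.1, n = 6.
h·[y(m₁) + y(m₂) + y(m₃) + y(m₄) + y(m₅) + y(m₆)] = 0.1·(20.314) = 2.03140.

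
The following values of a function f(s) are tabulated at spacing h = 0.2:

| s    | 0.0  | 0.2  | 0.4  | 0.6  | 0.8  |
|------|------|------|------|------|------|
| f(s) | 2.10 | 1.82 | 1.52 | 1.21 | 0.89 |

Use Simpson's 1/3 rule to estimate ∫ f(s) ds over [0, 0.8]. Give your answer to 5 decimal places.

h = 0.2, n = 4.
(h/3)·[y₀ + 4y₁ + 2y₂ + 4y₃ + y₄] = 0.066667·(18.15) = 1.21000.

1.21000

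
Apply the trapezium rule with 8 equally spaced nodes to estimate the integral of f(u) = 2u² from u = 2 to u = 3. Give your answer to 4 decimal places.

h = (3 − 2)/7 = 0.142857.
Nodes u₀,…,u₇ = 2, 2.142857, 2.285714, 2.428571, 2.571429, 2.714286, 2.857143, 3.
f(u) = 2u²: f₀=8, f₁=9.183673, f₂=10.448980, f₃=11.795918, f₄=13.224490, f₅=14.734694, f₆=16.326531, f₇=18.
(h/2)·[f₀ + 2f₁ + 2f₂ + 2f₃ + 2f₄ + 2f₅ + 2f₆ + f₇] = 0.071429·(177.428571) = 12.6735.

12.6735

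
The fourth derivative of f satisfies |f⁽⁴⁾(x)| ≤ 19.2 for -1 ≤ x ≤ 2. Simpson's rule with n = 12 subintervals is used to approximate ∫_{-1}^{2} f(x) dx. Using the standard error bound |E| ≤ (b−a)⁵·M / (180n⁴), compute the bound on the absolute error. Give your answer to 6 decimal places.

0.001250

|E| ≤ (3)⁵·19.2 / (180·12⁴) = 4665.6/3732480 = 0.001250.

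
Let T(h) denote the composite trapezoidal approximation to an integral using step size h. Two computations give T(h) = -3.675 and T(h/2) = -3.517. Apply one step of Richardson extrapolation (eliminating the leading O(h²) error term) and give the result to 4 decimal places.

R = (4·T(h/2) − T(h)) / 3 = (4·(-3.517) − (-3.675))/3 = (-10.393)/3 = -3.4643.

-3.4643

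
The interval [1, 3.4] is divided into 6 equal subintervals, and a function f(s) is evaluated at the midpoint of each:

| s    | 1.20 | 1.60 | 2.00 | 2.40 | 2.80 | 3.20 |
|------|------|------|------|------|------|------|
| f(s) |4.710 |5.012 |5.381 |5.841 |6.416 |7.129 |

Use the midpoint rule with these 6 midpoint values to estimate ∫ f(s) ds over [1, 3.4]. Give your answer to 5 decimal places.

13.79560

h = 0.4, n = 6.
h·[y(m₁) + y(m₂) + y(m₃) + y(m₄) + y(m₅) + y(m₆)] = 0.4·(34.489) = 13.79560.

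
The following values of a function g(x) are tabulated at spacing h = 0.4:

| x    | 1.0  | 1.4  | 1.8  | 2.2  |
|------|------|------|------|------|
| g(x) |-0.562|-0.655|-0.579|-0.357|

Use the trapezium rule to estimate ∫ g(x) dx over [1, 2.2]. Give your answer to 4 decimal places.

h = 0.4, n = 3.
(h/2)·[y₀ + 2y₁ + 2y₂ + y₃] = 0.2·(-3.387) = -0.6774.

-0.6774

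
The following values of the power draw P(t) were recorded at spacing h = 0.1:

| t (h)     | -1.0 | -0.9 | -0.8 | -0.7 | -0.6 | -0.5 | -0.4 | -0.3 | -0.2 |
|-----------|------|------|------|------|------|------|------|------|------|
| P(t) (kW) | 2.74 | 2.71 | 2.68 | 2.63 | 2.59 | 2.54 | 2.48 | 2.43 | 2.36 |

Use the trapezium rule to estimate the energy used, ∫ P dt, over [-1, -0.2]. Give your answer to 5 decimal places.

h = 0.1, n = 8.
(h/2)·[y₀ + 2y₁ + 2y₂ + 2y₃ + 2y₄ + 2y₅ + 2y₆ + 2y₇ + y₈] = 0.05·(41.22) = 2.06100.

2.06100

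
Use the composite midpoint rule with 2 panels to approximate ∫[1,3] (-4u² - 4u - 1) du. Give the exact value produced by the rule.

h = (3 − 1)/2 = 1.
Midpoints m₁,…,m₂ = 1.5, 2.5.
f(m₁)=-16, f(m₂)=-36.
h·[f(m₁) + f(m₂)] = 1·(-52) = -52.

-52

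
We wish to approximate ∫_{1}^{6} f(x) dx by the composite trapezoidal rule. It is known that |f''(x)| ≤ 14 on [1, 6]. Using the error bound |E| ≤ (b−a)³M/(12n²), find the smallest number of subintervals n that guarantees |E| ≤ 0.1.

Need 1750/(12n²) ≤ 0.1.
n² ≥ 1750/(12·0.1) = 1458.33 ⇒ n ≥ 38.1881, so the smallest n is 39.

39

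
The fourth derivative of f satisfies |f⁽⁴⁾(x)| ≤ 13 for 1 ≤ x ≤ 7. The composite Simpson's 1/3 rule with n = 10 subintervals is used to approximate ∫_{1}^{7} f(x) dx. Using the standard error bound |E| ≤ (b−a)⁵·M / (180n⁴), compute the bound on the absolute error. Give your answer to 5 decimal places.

|E| ≤ (6)⁵·13 / (180·10⁴) = 101088/1800000 = 0.05616.

0.05616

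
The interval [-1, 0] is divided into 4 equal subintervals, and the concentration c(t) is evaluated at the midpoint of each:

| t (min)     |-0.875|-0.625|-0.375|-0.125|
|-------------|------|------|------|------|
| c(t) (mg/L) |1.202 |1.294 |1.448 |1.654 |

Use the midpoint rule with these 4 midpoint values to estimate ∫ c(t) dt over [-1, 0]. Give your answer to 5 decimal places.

1.39950

h = 0.25, n = 4.
h·[y(m₁) + y(m₂) + y(m₃) + y(m₄)] = 0.25·(5.598) = 1.39950.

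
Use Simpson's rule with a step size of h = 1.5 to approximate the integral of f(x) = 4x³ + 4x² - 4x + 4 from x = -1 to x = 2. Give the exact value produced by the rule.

33

h = (2 − (-1))/2 = 1.5.
Nodes x₀,…,x₂ = -1, 0.5, 2.
f(x) = 4x³ + 4x² - 4x + 4: f₀=8, f₁=3.5, f₂=44.
(h/3)·[f₀ + 4f₁ + f₂] = 0.5·(66) = 33.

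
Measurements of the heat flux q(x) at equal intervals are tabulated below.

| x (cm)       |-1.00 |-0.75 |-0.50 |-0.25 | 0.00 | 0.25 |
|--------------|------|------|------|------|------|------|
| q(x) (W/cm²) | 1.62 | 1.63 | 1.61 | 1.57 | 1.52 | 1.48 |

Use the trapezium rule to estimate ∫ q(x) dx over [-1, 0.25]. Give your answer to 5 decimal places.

1.97000

h = 0.25, n = 5.
(h/2)·[y₀ + 2y₁ + 2y₂ + 2y₃ + 2y₄ + y₅] = 0.125·(15.76) = 1.97000.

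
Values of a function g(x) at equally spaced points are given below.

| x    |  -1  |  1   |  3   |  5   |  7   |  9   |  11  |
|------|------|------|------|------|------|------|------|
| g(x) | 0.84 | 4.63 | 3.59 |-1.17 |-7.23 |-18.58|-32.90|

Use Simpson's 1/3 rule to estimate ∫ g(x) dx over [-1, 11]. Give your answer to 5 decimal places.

-66.54667

h = 2, n = 6.
(h/3)·[y₀ + 4y₁ + 2y₂ + 4y₃ + 2y₄ + 4y₅ + y₆] = 0.666667·(-99.82) = -66.54667.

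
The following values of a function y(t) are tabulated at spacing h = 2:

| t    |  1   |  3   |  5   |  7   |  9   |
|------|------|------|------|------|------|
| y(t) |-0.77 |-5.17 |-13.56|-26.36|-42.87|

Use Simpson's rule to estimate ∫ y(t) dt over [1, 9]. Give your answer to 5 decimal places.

h = 2, n = 4.
(h/3)·[y₀ + 4y₁ + 2y₂ + 4y₃ + y₄] = 0.666667·(-196.88) = -131.25333.

-131.25333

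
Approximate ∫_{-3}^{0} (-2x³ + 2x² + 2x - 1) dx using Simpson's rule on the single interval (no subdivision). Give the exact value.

S = (b−a)/6 · [f(-3) + 4f(-1.5) + f(0)] = 0.5·[65 + 4·7.25 + (-1)] = 46.5.

46.5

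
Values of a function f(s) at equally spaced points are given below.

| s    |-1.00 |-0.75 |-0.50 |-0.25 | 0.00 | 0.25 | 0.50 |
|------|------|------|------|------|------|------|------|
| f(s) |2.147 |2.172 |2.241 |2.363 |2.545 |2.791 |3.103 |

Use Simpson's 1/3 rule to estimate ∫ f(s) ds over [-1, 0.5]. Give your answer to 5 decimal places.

h = 0.25, n = 6.
(h/3)·[y₀ + 4y₁ + 2y₂ + 4y₃ + 2y₄ + 4y₅ + y₆] = 0.083333·(44.126) = 3.67717.

3.67717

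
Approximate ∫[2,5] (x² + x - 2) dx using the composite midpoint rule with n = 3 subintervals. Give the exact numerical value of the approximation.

h = (5 − 2)/3 = 1.
Midpoints m₁,…,m₃ = 2.5, 3.5, 4.5.
f(m₁)=6.75, f(m₂)=13.75, f(m₃)=22.75.
h·[f(m₁) + f(m₂) + f(m₃)] = 1·(43.25) = 43.25.

43.25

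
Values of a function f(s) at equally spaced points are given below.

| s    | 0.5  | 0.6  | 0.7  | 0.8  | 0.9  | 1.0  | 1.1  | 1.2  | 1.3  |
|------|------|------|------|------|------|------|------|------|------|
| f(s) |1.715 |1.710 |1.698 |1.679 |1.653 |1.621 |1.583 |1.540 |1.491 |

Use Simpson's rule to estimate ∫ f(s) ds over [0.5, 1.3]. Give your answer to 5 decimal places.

h = 0.1, n = 8.
(h/3)·[y₀ + 4y₁ + 2y₂ + 4y₃ + 2y₄ + 4y₅ + 2y₆ + 4y₇ + y₈] = 0.033333·(39.274) = 1.30913.

1.30913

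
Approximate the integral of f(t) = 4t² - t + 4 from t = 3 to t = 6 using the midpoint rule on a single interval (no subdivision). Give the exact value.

241.5

M = (b−a)·f(4.5) = 3·(80.5) = 241.5.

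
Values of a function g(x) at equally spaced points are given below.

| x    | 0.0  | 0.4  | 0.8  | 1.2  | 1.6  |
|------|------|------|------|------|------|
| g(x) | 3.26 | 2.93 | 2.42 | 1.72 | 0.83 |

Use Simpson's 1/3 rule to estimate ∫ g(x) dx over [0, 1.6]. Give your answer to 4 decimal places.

h = 0.4, n = 4.
(h/3)·[y₀ + 4y₁ + 2y₂ + 4y₃ + y₄] = 0.133333·(27.53) = 3.6707.

3.6707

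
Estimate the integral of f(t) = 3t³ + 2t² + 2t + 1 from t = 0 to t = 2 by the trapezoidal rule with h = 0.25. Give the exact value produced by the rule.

h = (2 − 0)/8 = 0.25.
Nodes t₀,…,t₈ = 0, 0.25, 0.5, 0.75, 1, 1.25, 1.5, 1.75, 2.
f(t) = 3t³ + 2t² + 2t + 1: f₀=1, f₁=1.671875, f₂=2.875, f₃=4.890625, f₄=8, f₅=12.484375, f₆=18.625, f₇=26.703125, f₈=37.
(h/2)·[f₀ + 2f₁ + 2f₂ + 2f₃ + 2f₄ + 2f₅ + 2f₆ + 2f₇ + f₈] = 0.125·(188.5) = 23.5625.

23.5625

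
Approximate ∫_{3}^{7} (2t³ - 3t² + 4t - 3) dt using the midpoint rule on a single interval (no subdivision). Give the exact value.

768

M = (b−a)·f(5) = 4·(192) = 768.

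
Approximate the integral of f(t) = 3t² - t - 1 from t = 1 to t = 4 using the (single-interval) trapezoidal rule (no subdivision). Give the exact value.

66

T = (b−a)/2 · [f(1) + f(4)] = 1.5·[1 + 43] = 66.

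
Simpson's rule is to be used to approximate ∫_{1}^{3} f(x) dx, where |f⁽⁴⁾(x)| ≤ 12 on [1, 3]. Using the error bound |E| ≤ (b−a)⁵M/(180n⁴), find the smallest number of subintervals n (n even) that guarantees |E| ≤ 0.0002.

12

Need 384/(180n⁴) ≤ 0.0002.
n⁴ ≥ 384/(180·0.0002) = 10666.7 ⇒ n ≥ 10.1627, so the smallest even n is 12. (n must be even for Simpson's rule.)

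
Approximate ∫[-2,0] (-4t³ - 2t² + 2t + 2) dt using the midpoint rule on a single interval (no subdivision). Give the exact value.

M = (b−a)·f(-1) = 2·(2) = 4.

4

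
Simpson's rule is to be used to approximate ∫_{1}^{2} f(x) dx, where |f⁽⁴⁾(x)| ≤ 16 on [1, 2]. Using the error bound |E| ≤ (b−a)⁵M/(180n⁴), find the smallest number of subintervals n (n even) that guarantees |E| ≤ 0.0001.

6

Need 16/(180n⁴) ≤ 0.0001.
n⁴ ≥ 16/(180·0.0001) = 888.889 ⇒ n ≥ 5.4602, so the smallest even n is 6. (n must be even for Simpson's rule.)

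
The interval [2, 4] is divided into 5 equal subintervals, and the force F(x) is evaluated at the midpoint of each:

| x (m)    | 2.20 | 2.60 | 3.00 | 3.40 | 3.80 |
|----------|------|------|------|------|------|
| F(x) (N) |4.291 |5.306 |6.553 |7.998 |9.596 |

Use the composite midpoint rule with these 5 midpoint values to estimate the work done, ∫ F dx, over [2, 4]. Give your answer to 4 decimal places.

h = 0.4, n = 5.
h·[y(m₁) + y(m₂) + y(m₃) + y(m₄) + y(m₅)] = 0.4·(33.744) = 13.4976.

13.4976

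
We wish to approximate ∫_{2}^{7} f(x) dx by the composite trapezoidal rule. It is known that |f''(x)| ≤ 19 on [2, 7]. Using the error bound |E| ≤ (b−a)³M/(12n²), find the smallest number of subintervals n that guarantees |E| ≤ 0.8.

16

Need 2375/(12n²) ≤ 0.8.
n² ≥ 2375/(12·0.8) = 247.396 ⇒ n ≥ 15.7288, so the smallest n is 16.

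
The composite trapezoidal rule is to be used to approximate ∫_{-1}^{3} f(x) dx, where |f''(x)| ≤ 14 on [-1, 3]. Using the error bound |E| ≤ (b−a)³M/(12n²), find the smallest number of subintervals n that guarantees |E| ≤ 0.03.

Need 896/(12n²) ≤ 0.03.
n² ≥ 896/(12·0.03) = 2488.89 ⇒ n ≥ 49.8888, so the smallest n is 50.

50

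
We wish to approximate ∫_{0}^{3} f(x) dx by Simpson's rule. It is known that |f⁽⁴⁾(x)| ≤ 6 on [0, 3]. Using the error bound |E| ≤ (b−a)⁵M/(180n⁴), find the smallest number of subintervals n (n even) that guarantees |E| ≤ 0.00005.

Need 1458/(180n⁴) ≤ 0.00005.
n⁴ ≥ 1458/(180·0.00005) = 162000 ⇒ n ≥ 20.0622, so the smallest even n is 22. (n must be even for Simpson's rule.)

22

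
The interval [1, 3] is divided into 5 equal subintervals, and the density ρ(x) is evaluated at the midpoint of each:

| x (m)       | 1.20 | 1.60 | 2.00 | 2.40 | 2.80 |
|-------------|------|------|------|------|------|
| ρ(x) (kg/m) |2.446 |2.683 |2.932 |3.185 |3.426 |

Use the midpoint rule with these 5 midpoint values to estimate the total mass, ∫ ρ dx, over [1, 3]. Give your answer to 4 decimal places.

h = 0.4, n = 5.
h·[y(m₁) + y(m₂) + y(m₃) + y(m₄) + y(m₅)] = 0.4·(14.672) = 5.8688.

5.8688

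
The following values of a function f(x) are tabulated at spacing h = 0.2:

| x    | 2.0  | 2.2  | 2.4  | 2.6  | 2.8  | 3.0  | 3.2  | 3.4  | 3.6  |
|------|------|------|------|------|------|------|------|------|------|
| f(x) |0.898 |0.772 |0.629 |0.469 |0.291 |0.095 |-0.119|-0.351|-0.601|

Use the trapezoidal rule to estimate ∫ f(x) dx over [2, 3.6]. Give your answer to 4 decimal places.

h = 0.2, n = 8.
(h/2)·[y₀ + 2y₁ + 2y₂ + 2y₃ + 2y₄ + 2y₅ + 2y₆ + 2y₇ + y₈] = 0.1·(3.869) = 0.3869.

0.3869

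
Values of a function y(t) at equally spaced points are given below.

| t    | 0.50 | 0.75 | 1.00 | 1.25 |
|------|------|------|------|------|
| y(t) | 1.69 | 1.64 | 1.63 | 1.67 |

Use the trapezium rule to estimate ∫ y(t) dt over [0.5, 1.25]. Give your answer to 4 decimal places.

1.2375

h = 0.25, n = 3.
(h/2)·[y₀ + 2y₁ + 2y₂ + y₃] = 0.125·(9.90) = 1.2375.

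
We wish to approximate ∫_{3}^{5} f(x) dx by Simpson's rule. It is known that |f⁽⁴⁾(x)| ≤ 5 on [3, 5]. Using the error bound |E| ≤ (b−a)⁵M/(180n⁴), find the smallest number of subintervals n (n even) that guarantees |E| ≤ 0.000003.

Need 160/(180n⁴) ≤ 0.000003.
n⁴ ≥ 160/(180·0.000003) = 296296 ⇒ n ≥ 23.3309, so the smallest even n is 24. (n must be even for Simpson's rule.)

24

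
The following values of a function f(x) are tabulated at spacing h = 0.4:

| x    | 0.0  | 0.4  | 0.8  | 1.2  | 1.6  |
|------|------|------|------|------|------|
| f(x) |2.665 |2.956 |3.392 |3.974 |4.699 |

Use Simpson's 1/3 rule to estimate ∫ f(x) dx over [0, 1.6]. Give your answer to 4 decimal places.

h = 0.4, n = 4.
(h/3)·[y₀ + 4y₁ + 2y₂ + 4y₃ + y₄] = 0.133333·(41.868) = 5.5824.

5.5824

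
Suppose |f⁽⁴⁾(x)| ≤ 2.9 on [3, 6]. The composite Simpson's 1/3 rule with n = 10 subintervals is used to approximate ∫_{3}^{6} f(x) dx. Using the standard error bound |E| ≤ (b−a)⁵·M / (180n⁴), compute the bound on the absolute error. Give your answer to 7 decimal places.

|E| ≤ (3)⁵·2.9 / (180·10⁴) = 704.7/1800000 = 0.0003915.

0.0003915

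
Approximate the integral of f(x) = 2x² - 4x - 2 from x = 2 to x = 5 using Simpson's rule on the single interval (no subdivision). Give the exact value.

S = (b−a)/6 · [f(2) + 4f(3.5) + f(5)] = 0.5·[(-2) + 4·8.5 + 28] = 30.

30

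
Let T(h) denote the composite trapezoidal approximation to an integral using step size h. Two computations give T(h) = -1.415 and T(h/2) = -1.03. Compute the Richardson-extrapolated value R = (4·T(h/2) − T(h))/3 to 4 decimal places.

-0.9017

R = (4·T(h/2) − T(h)) / 3 = (4·(-1.03) − (-1.415))/3 = (-2.705)/3 = -0.9017.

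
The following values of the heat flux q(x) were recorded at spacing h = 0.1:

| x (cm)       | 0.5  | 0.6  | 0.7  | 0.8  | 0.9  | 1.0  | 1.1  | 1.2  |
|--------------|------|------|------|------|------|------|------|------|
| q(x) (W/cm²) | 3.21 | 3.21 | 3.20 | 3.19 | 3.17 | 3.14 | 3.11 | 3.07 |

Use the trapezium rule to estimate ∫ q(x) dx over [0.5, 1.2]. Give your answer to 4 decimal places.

h = 0.1, n = 7.
(h/2)·[y₀ + 2y₁ + 2y₂ + 2y₃ + 2y₄ + 2y₅ + 2y₆ + y₇] = 0.05·(44.32) = 2.2160.

2.2160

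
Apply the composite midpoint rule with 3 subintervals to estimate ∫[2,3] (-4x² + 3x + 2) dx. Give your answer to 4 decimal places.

h = (3 − 2)/3 = 0.333333.
Midpoints m₁,…,m₃ = 2.166667, 2.5, 2.833333.
f(m₁)=-10.277778, f(m₂)=-15.5, f(m₃)=-21.611111.
h·[f(m₁) + f(m₂) + f(m₃)] = 0.333333·(-47.388889) = -15.7963.

-15.7963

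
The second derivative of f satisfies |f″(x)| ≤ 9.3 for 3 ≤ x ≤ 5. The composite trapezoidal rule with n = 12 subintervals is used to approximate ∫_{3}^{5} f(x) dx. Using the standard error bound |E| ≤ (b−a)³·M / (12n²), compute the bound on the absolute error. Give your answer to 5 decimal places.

|E| ≤ (2)³·9.3 / (12·12²) = 74.4/1728 = 0.04306.

0.04306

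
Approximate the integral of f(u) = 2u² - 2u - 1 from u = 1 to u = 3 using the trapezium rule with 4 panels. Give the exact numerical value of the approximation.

h = (3 − 1)/4 = 0.5.
Nodes u₀,…,u₄ = 1, 1.5, 2, 2.5, 3.
f(u) = 2u² - 2u - 1: f₀=-1, f₁=0.5, f₂=3, f₃=6.5, f₄=11.
(h/2)·[f₀ + 2f₁ + 2f₂ + 2f₃ + f₄] = 0.25·(30) = 7.5.

7.5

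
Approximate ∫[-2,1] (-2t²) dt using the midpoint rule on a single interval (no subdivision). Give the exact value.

-1.5

M = (b−a)·f(-0.5) = 3·(-0.5) = -1.5.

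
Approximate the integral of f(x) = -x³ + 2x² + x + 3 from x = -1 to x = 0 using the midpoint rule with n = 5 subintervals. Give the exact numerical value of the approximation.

3.405

h = (0 − (-1))/5 = 0.2.
Midpoints m₁,…,m₅ = -0.9, -0.7, -0.5, -0.3, -0.1.
f(m₁)=4.449, f(m₂)=3.623, f(m₃)=3.125, f(m₄)=2.907, f(m₅)=2.921.
h·[f(m₁) + f(m₂) + f(m₃) + f(m₄) + f(m₅)] = 0.2·(17.025) = 3.405.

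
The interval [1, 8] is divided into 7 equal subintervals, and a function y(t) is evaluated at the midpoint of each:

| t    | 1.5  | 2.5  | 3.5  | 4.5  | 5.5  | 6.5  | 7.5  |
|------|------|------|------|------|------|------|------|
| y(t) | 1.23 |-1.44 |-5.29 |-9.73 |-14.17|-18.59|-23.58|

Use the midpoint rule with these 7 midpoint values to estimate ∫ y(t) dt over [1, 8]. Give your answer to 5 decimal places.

-71.57000

h = 1, n = 7.
h·[y(m₁) + y(m₂) + y(m₃) + y(m₄) + y(m₅) + y(m₆) + y(m₇)] = 1·(-71.57) = -71.57000.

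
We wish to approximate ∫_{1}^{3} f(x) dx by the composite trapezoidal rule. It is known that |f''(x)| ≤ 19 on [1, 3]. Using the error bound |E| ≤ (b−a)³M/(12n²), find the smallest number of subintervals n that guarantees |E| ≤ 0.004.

57

Need 152/(12n²) ≤ 0.004.
n² ≥ 152/(12·0.004) = 3166.67 ⇒ n ≥ 56.2731, so the smallest n is 57.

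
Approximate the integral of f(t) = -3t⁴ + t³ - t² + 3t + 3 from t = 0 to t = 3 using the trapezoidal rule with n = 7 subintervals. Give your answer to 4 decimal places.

h = (3 − 0)/7 = 0.428571.
Nodes t₀,…,t₇ = 0, 0.428571, 0.857143, 1.285714, 1.714286, 2.142857, 2.571429, 3.
f(t) = -3t⁴ + t³ - t² + 3t + 3: f₀=3, f₁=4.079550, f₂=3.847147, f₃=-0.868388, f₄=-15.667222, f₅=-48.578509, f₆=-110.060392, f₇=-213.
(h/2)·[f₀ + 2f₁ + 2f₂ + 2f₃ + 2f₄ + 2f₅ + 2f₆ + f₇] = 0.214286·(-544.495627) = -116.6776.

-116.6776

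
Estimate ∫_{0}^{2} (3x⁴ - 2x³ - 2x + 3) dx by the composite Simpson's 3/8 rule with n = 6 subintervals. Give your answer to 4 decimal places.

13.2222

h = (2 − 0)/6 = 0.333333.
Nodes x₀,…,x₆ = 0, 0.333333, 0.666667, 1, 1.333333, 1.666667, 2.
f(x) = 3x⁴ - 2x³ - 2x + 3: f₀=3, f₁=2.296296, f₂=1.666667, f₃=2, f₄=5.074074, f₅=13.555556, f₆=31.
(3h/8)·[f₀ + 3f₁ + 3f₂ + 2f₃ + 3f₄ + 3f₅ + f₆] = 0.125·(105.777778) = 13.2222.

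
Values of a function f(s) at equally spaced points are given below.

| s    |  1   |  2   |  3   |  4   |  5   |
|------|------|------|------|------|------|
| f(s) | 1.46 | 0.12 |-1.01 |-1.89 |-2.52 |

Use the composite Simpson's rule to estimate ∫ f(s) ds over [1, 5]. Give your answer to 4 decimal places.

-3.3867

h = 1, n = 4.
(h/3)·[y₀ + 4y₁ + 2y₂ + 4y₃ + y₄] = 0.333333·(-10.16) = -3.3867.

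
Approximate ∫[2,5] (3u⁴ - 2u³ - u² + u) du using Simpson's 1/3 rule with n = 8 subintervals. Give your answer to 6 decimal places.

h = (5 − 2)/8 = 0.375.
Nodes u₀,…,u₈ = 2, 2.375, 2.75, 3.125, 3.5, 3.875, 4.25, 4.625, 5.
f(u) = 3u⁴ - 2u³ - u² + u: f₀=30, f₁=65.391357421875, f₂=125.16796875, f₃=218.426513671875, f₄=355.6875, f₅=548.895263671875, f₆=811.41796875, f₇=1158.047607421875, f₈=1605.
(h/3)·[f₀ + 4f₁ + 2f₂ + 4f₃ + 2f₄ + 4f₅ + 2f₆ + 4f₇ + f₈] = 0.125·(12182.58984375) = 1522.823730.

1522.823730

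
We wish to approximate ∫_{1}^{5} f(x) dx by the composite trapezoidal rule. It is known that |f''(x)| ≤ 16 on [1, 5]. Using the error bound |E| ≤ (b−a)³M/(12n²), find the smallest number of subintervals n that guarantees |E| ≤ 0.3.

17

Need 1024/(12n²) ≤ 0.3.
n² ≥ 1024/(12·0.3) = 284.444 ⇒ n ≥ 16.8655, so the smallest n is 17.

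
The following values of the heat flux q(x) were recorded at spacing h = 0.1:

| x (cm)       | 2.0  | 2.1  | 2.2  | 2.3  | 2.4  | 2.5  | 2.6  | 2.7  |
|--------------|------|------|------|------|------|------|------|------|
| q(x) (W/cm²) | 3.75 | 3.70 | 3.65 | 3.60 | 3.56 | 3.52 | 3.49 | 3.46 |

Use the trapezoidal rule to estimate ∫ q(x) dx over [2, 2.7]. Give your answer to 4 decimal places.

2.5125

h = 0.1, n = 7.
(h/2)·[y₀ + 2y₁ + 2y₂ + 2y₃ + 2y₄ + 2y₅ + 2y₆ + y₇] = 0.05·(50.25) = 2.5125.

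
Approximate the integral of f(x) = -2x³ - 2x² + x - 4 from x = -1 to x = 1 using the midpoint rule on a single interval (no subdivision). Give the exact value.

M = (b−a)·f(0) = 2·(-4) = -8.

-8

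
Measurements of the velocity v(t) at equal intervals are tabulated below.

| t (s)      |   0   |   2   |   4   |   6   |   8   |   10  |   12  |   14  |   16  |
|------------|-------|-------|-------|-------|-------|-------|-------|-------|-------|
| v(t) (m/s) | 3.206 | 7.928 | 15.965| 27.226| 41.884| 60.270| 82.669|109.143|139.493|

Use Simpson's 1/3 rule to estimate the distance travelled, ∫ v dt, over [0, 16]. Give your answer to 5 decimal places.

828.00200

h = 2, n = 8.
(h/3)·[y₀ + 4y₁ + 2y₂ + 4y₃ + 2y₄ + 4y₅ + 2y₆ + 4y₇ + y₈] = 0.666667·(1242.003) = 828.00200.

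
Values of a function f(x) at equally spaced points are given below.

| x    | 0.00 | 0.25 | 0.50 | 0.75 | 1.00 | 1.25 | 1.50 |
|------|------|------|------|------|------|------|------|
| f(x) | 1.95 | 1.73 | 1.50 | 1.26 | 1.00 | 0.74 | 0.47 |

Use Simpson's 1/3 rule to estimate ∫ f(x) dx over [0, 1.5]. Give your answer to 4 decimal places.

h = 0.25, n = 6.
(h/3)·[y₀ + 4y₁ + 2y₂ + 4y₃ + 2y₄ + 4y₅ + y₆] = 0.083333·(22.34) = 1.8617.

1.8617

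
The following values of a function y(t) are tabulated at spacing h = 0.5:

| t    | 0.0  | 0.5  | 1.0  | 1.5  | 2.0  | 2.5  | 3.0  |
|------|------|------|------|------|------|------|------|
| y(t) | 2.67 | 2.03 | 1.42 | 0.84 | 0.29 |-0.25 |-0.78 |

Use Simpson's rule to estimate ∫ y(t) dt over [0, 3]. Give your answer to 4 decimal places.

2.6317

h = 0.5, n = 6.
(h/3)·[y₀ + 4y₁ + 2y₂ + 4y₃ + 2y₄ + 4y₅ + y₆] = 0.166667·(15.79) = 2.6317.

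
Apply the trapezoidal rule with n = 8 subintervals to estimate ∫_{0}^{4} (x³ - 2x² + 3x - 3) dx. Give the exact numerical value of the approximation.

34

h = (4 − 0)/8 = 0.5.
Nodes x₀,…,x₈ = 0, 0.5, 1, 1.5, 2, 2.5, 3, 3.5, 4.
f(x) = x³ - 2x² + 3x - 3: f₀=-3, f₁=-1.875, f₂=-1, f₃=0.375, f₄=3, f₅=7.625, f₆=15, f₇=25.875, f₈=41.
(h/2)·[f₀ + 2f₁ + 2f₂ + 2f₃ + 2f₄ + 2f₅ + 2f₆ + 2f₇ + f₈] = 0.25·(136) = 34.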